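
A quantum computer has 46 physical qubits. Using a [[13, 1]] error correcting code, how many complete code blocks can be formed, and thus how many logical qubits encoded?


Each code block uses 13 physical qubits for 1 logical qubit(s).
Number of complete blocks = floor(46 / 13) = 3
Logical qubits = 3 * 1
= 3

3


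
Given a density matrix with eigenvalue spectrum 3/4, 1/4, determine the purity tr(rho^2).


tr(rho^2) = sum of eigenvalues squared
= (3/4)^2 + (1/4)^2
= (9 + 1) / 16
= 10/16
= 0.6250

0.6250


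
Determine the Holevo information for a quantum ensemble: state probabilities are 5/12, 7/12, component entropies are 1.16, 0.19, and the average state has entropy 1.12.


chi = S(rho) - sum_i p_i * S(rho_i)
Weighted entropy = 5/12 * 1.16 + 7/12 * 0.19
= 0.5942
chi = 1.12 - 0.5942
= 0.5258

0.5258


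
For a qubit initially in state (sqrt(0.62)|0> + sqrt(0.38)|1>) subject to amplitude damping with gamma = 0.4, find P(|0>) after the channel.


For amplitude damping with parameter gamma on state sqrt(a)|0> + sqrt(b)|1>:
alpha^2 = 0.62, beta^2 = 0.38
P(|0>) = alpha^2 + gamma * beta^2
= 0.62 + 0.4 * 0.38
= 0.62 + 0.1520
= 0.7720

0.7720


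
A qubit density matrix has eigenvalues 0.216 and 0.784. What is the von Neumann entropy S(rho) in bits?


S = -p*log2(p) - (1-p)*log2(1-p)
p = 0.2160, 1-p = 0.7840
= -0.2160 * log2(0.2160) - 0.7840 * log2(0.7840)
= -(-0.4776) - (-0.2752)
= 0.7528

0.7528


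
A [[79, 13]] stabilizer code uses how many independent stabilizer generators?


For an [[n,k]] stabilizer code:
Number of stabilizer generators = n - k
= 79 - 13
= 66

66


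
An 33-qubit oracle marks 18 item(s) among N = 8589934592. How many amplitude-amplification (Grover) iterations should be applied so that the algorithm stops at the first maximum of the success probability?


After j Grover iterations the success probability is P(j) = sin^2((2j+1)*theta), where sin(theta) = sqrt(k/N).
N = 2^33 = 8589934592, k = 18
sin(theta) = sqrt(k/N) = 4.577636719e-05
theta = arcsin(sqrt(k/N)) = 4.57763672e-05 rad
P(j) reaches its first maximum when (2j+1)*theta is as close as possible to pi/2, i.e. j = round(pi/(4*theta) - 1/2).
pi/(4*theta) - 1/2 = 17156.7847
(For comparison, the common estimate pi/4 * sqrt(N/k) = 17157.2847; the exact maximiser is used here.)
Optimal iterations = 17157

17157


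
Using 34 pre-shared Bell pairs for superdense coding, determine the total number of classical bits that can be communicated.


Superdense coding allows 2 classical bits per shared entangled pair.
34 pair(s) -> 2 * 34 = 68 classical bits

68


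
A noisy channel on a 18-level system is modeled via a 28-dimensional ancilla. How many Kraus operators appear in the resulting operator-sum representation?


Tracing out the environment in an orthonormal basis {|i>_E} gives Kraus operators K_i = <i|_E U |0>_E.
Number of Kraus operators = dim(H_env) = d_env
= 28

28


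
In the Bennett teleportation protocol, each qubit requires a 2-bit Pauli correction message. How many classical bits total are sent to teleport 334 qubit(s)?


Quantum teleportation requires 2 classical bits per qubit teleported.
334 qubit(s) -> 2 * 334 = 668 classical bits

668


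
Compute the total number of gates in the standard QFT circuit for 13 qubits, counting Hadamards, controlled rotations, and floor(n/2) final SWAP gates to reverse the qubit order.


Hadamard gates: 13
Controlled rotations: n*(n-1)/2 = 13*12/2 = 78
SWAP gates: floor(n/2) = floor(13/2) = 6
Total = 13 + 78 + 6
= 97

97


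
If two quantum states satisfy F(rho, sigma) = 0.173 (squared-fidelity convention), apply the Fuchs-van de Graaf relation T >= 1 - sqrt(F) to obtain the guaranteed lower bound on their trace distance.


Fuchs-van de Graaf (squared-fidelity convention): 1 - sqrt(F) <= T <= sqrt(1 - F).
Lower bound: T >= 1 - sqrt(F)
sqrt(F) = sqrt(0.173) = 0.4159
T >= 1 - 0.4159
T >= 0.5841

0.5841


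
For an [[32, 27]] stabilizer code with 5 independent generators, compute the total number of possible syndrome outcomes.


Each stabilizer generator gives a binary (+1 or -1) measurement outcome.
With 5 independent generators:
Total syndromes = 2^5
= 32

32


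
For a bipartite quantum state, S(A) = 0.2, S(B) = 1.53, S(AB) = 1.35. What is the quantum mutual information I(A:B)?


I(A:B) = S(A) + S(B) - S(AB)
= 0.2 + 1.53 - 1.35
= 0.3800

0.3800


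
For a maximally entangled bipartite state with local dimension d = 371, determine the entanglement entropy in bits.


For a maximally entangled state in d x d:
S = log2(d) = log2(371)
= 8.5353

8.5353


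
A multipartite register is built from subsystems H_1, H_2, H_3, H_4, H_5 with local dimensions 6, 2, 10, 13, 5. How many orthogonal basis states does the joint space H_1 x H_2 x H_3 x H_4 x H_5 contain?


dim(H_1 x H_2 x H_3 x H_4 x H_5) = 6 * 2 * 10 * 13 * 5
= 12 * 10 * 13 * 5
= 120 * 13 * 5
= 1560 * 5
= 7800

7800


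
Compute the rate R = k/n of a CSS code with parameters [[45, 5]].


Code rate R = k/n
= 5/45
= 0.1111

0.1111


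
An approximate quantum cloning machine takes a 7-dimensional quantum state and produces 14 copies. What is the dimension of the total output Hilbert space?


Output space = H^(tensor 14) where dim(H) = 7
dim = 7^14
= 49 (after 2 factors)
= 343 (after 3 factors)
= 2401 (after 4 factors)
= 16807 (after 5 factors)
= 117649 (after 6 factors)
= 823543 (after 7 factors)
= 5764801 (after 8 factors)
= 40353607 (after 9 factors)
= 282475249 (after 10 factors)
= 1977326743 (after 11 factors)
= 13841287201 (after 12 factors)
= 96889010407 (after 13 factors)
= 678223072849 (after 14 factors)
= 678223072849

678223072849


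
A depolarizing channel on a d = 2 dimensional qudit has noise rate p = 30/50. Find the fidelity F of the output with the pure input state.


F = (1-p) + p/d
= (1 - 0.6000) + 0.6000/2
= 0.4000 + 0.3000
= 0.7000

0.7000


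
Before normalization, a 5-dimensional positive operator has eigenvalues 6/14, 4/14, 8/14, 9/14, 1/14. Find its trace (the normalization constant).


tr(M) = sum of eigenvalues
= 6/14 + 4/14 + 8/14 + 9/14 + 1/14
= 28/14
= 2.0000

2.0000


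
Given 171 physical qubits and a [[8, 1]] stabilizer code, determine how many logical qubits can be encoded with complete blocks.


Each code block uses 8 physical qubits for 1 logical qubit(s).
Number of complete blocks = floor(171 / 8) = 21
Logical qubits = 21 * 1
= 21

21


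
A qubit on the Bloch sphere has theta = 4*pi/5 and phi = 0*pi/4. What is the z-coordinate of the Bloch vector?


theta = 2.5133, phi = 0.0000
r_z = cos(theta) = -0.8090

-0.8090


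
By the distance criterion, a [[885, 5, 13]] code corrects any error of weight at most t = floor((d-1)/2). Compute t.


Code parameters: [[885, 5, 13]], distance d = 13.
Number of correctable errors = floor((d-1)/2)
= floor((13 - 1)/2)
= floor(12/2)
= 6

6


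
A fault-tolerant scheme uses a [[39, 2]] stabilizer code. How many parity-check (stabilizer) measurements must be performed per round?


For an [[n,k]] stabilizer code:
Number of stabilizer generators = n - k
= 39 - 2
= 37

37


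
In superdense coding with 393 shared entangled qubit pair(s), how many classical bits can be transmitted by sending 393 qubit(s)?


Superdense coding allows 2 classical bits per shared entangled pair.
393 pair(s) -> 2 * 393 = 786 classical bits

786


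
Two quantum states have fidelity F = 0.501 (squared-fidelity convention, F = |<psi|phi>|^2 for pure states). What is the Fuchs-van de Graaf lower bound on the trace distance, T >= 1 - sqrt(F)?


Fuchs-van de Graaf (squared-fidelity convention): 1 - sqrt(F) <= T <= sqrt(1 - F).
Lower bound: T >= 1 - sqrt(F)
sqrt(F) = sqrt(0.501) = 0.7078
T >= 1 - 0.7078
T >= 0.2922

0.2922


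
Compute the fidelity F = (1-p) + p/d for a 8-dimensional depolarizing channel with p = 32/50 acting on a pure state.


F = (1-p) + p/d
= (1 - 0.6400) + 0.6400/8
= 0.3600 + 0.0800
= 0.4400

0.4400


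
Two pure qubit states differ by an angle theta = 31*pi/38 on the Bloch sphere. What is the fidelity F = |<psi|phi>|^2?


For states separated by angle theta on Bloch sphere:
F = cos^2(theta/2)
theta = 31*pi/38 = 2.5629
theta/2 = 1.2814
cos(theta/2) = 0.2853
F = 0.0814

0.0814


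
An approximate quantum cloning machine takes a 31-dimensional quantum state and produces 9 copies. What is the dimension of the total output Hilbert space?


Output space = H^(tensor 9) where dim(H) = 31
dim = 31^9
= 961 (after 2 factors)
= 29791 (after 3 factors)
= 923521 (after 4 factors)
= 28629151 (after 5 factors)
= 887503681 (after 6 factors)
= 27512614111 (after 7 factors)
= 852891037441 (after 8 factors)
= 26439622160671 (after 9 factors)
= 26439622160671

26439622160671


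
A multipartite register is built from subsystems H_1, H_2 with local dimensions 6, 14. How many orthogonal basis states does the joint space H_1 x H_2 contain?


dim(H_1 x H_2) = 6 * 14
= 84

84


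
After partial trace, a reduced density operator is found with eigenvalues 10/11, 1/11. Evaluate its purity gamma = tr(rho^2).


tr(rho^2) = sum of eigenvalues squared
= (10/11)^2 + (1/11)^2
= (100 + 1) / 121
= 101/121
= 0.8347

0.8347


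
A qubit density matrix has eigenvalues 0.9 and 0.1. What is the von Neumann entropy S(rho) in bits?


S = -p*log2(p) - (1-p)*log2(1-p)
p = 0.9000, 1-p = 0.1000
= -0.9000 * log2(0.9000) - 0.1000 * log2(0.1000)
= -(-0.1368) - (-0.3322)
= 0.4690

0.4690


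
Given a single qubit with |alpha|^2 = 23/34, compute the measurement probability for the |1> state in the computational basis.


|alpha|^2 = 23/34 = 0.6765
|beta|^2 = 1 - 23/34 = 11/34 = 0.3235
P(|1>) = |beta|^2 = 0.3235

0.3235


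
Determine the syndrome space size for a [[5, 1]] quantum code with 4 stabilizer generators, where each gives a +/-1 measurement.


Each stabilizer generator gives a binary (+1 or -1) measurement outcome.
With 4 independent generators:
Total syndromes = 2^4
= 16

16


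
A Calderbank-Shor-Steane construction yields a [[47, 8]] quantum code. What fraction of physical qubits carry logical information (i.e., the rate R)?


Code rate R = k/n
= 8/47
= 0.1702

0.1702


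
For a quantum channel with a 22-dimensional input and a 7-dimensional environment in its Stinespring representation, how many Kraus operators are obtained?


Tracing out the environment in an orthonormal basis {|i>_E} gives Kraus operators K_i = <i|_E U |0>_E.
Number of Kraus operators = dim(H_env) = d_env
= 7

7


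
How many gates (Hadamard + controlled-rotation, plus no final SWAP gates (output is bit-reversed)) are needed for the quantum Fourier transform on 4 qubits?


Hadamard gates: 4
Controlled rotations: n*(n-1)/2 = 4*3/2 = 6
SWAP gates: 0 (omitted)
Total = 4 + 6
= 10

10


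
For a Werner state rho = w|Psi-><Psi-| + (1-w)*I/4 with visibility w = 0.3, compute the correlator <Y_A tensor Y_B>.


|Psi-> = (|01> - |10>)/sqrt(2)
For the pure Bell state, <Y_A Y_B> = -1 (Bell-state Pauli correlator).
The maximally-mixed part I/4 has tr(I/4 * P tensor P) = 0 for any traceless Pauli P.
So <Y_A Y_B>_rho = w * (-1) + (1 - w) * 0
= 0.3 * (-1)
= -0.3000

-0.3000


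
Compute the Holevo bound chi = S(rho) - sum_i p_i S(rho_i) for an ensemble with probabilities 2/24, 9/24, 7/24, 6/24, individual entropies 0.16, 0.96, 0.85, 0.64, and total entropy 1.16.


chi = S(rho) - sum_i p_i * S(rho_i)
Weighted entropy = 2/24 * 0.16 + 9/24 * 0.96 + 7/24 * 0.85 + 6/24 * 0.64
= 0.7812
chi = 1.16 - 0.7812
= 0.3787

0.3787


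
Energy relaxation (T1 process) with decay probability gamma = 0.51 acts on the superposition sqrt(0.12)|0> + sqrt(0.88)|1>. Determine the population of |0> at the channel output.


For amplitude damping with parameter gamma on state sqrt(a)|0> + sqrt(b)|1>:
alpha^2 = 0.12, beta^2 = 0.88
P(|0>) = alpha^2 + gamma * beta^2
= 0.12 + 0.51 * 0.88
= 0.12 + 0.4488
= 0.5688

0.5688


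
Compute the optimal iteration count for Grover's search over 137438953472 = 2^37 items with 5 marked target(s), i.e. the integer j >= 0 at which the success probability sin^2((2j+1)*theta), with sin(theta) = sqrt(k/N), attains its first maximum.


After j Grover iterations the success probability is P(j) = sin^2((2j+1)*theta), where sin(theta) = sqrt(k/N).
N = 2^37 = 137438953472, k = 5
sin(theta) = sqrt(k/N) = 6.031565972e-06
theta = arcsin(sqrt(k/N)) = 6.031565972e-06 rad
P(j) reaches its first maximum when (2j+1)*theta is as close as possible to pi/2, i.e. j = round(pi/(4*theta) - 1/2).
pi/(4*theta) - 1/2 = 130214.1353
(For comparison, the common estimate pi/4 * sqrt(N/k) = 130214.6353; the exact maximiser is used here.)
Optimal iterations = 130214

130214


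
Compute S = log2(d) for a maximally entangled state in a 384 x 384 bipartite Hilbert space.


For a maximally entangled state in d x d:
S = log2(d) = log2(384)
= 8.5850

8.5850


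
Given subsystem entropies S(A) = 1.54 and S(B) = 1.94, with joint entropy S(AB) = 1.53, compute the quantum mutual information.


I(A:B) = S(A) + S(B) - S(AB)
= 1.54 + 1.94 - 1.53
= 1.9500

1.9500


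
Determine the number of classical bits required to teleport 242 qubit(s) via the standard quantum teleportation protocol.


Quantum teleportation requires 2 classical bits per qubit teleported.
242 qubit(s) -> 2 * 242 = 484 classical bits

484


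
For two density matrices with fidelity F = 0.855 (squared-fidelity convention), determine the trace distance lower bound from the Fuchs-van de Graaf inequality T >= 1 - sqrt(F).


Fuchs-van de Graaf (squared-fidelity convention): 1 - sqrt(F) <= T <= sqrt(1 - F).
Lower bound: T >= 1 - sqrt(F)
sqrt(F) = sqrt(0.855) = 0.9247
T >= 1 - 0.9247
T >= 0.0753

0.0753


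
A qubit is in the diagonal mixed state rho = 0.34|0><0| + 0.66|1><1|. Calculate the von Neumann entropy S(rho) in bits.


S = -p*log2(p) - (1-p)*log2(1-p)
p = 0.3400, 1-p = 0.6600
= -0.3400 * log2(0.3400) - 0.6600 * log2(0.6600)
= -(-0.5292) - (-0.3956)
= 0.9248

0.9248


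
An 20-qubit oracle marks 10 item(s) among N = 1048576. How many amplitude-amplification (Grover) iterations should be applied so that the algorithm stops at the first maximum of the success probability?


After j Grover iterations the success probability is P(j) = sin^2((2j+1)*theta), where sin(theta) = sqrt(k/N).
N = 2^20 = 1048576, k = 10
sin(theta) = sqrt(k/N) = 0.003088161778
theta = arcsin(sqrt(k/N)) = 0.003088166686 rad
P(j) reaches its first maximum when (2j+1)*theta is as close as possible to pi/2, i.e. j = round(pi/(4*theta) - 1/2).
pi/(4*theta) - 1/2 = 253.8251
(For comparison, the common estimate pi/4 * sqrt(N/k) = 254.3255; the exact maximiser is used here.)
Optimal iterations = 254

254


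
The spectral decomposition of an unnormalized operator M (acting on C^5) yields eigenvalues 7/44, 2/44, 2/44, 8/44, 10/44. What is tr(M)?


tr(M) = sum of eigenvalues
= 7/44 + 2/44 + 2/44 + 8/44 + 10/44
= 29/44
= 0.6591

0.6591


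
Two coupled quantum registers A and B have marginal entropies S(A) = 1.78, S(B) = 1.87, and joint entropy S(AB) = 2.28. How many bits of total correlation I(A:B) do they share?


I(A:B) = S(A) + S(B) - S(AB)
= 1.78 + 1.87 - 2.28
= 1.3700

1.3700


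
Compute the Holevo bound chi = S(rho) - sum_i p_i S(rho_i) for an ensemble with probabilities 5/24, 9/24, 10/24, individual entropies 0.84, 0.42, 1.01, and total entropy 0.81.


chi = S(rho) - sum_i p_i * S(rho_i)
Weighted entropy = 5/24 * 0.84 + 9/24 * 0.42 + 10/24 * 1.01
= 0.7533
chi = 0.81 - 0.7533
= 0.0567

0.0567


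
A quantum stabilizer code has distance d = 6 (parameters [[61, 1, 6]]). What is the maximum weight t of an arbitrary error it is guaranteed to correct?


Code parameters: [[61, 1, 6]], distance d = 6.
Number of correctable errors = floor((d-1)/2)
= floor((6 - 1)/2)
= floor(5/2)
= 2

2


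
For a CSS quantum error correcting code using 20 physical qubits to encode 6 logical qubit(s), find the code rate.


Code rate R = k/n
= 6/20
= 0.3000

0.3000


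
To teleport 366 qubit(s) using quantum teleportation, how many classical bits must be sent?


Quantum teleportation requires 2 classical bits per qubit teleported.
366 qubit(s) -> 2 * 366 = 732 classical bits

732


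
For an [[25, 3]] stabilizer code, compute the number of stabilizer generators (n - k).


For an [[n,k]] stabilizer code:
Number of stabilizer generators = n - k
= 25 - 3
= 22

22


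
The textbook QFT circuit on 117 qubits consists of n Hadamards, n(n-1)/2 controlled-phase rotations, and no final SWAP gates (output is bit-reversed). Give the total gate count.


Hadamard gates: 117
Controlled rotations: n*(n-1)/2 = 117*116/2 = 6786
SWAP gates: 0 (omitted)
Total = 117 + 6786
= 6903

6903


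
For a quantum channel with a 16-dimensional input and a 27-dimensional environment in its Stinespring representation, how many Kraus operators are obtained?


Tracing out the environment in an orthonormal basis {|i>_E} gives Kraus operators K_i = <i|_E U |0>_E.
Number of Kraus operators = dim(H_env) = d_env
= 27

27


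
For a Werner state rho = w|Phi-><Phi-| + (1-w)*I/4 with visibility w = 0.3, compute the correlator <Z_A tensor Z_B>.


|Phi-> = (|00> - |11>)/sqrt(2)
For the pure Bell state, <Z_A Z_B> = +1 (Bell-state Pauli correlator).
The maximally-mixed part I/4 has tr(I/4 * P tensor P) = 0 for any traceless Pauli P.
So <Z_A Z_B>_rho = w * (+1) + (1 - w) * 0
= 0.3 * (+1)
= 0.3000

0.3000


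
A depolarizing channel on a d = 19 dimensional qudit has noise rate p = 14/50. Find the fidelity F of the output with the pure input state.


F = (1-p) + p/d
= (1 - 0.2800) + 0.2800/19
= 0.7200 + 0.0147
= 0.7347

0.7347


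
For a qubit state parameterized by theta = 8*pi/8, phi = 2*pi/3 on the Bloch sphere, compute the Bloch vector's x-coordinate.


theta = 3.1416, phi = 2.0944
r_x = sin(theta)*cos(phi) = 0.0000 * -0.5000
r_x = 0.0000

0.0000


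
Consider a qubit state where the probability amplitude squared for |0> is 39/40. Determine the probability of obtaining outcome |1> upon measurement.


|alpha|^2 = 39/40 = 0.9750
|beta|^2 = 1 - 39/40 = 1/40 = 0.0250
P(|1>) = |beta|^2 = 0.0250

0.0250


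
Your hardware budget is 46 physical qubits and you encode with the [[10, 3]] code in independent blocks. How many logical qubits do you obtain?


Each code block uses 10 physical qubits for 3 logical qubit(s).
Number of complete blocks = floor(46 / 10) = 4
Logical qubits = 4 * 3
= 12

12


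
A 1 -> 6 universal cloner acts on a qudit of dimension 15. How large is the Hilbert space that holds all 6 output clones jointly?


Output space = H^(tensor 6) where dim(H) = 15
dim = 15^6
= 225 (after 2 factors)
= 3375 (after 3 factors)
= 50625 (after 4 factors)
= 759375 (after 5 factors)
= 11390625 (after 6 factors)
= 11390625

11390625


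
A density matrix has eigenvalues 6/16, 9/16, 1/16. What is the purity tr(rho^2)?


tr(rho^2) = sum of eigenvalues squared
= (6/16)^2 + (9/16)^2 + (1/16)^2
= (36 + 81 + 1) / 256
= 118/256
= 0.4609

0.4609


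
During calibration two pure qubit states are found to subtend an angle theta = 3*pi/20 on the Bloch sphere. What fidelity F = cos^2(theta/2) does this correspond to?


For states separated by angle theta on Bloch sphere:
F = cos^2(theta/2)
theta = 3*pi/20 = 0.4712
theta/2 = 0.2356
cos(theta/2) = 0.9724
F = 0.9455

0.9455


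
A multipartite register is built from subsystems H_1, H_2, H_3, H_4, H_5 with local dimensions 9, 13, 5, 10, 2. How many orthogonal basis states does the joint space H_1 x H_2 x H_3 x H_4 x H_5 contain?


dim(H_1 x H_2 x H_3 x H_4 x H_5) = 9 * 13 * 5 * 10 * 2
= 117 * 5 * 10 * 2
= 585 * 10 * 2
= 5850 * 2
= 11700

11700


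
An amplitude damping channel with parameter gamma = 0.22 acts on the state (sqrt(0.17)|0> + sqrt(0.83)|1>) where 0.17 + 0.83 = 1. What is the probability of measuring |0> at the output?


For amplitude damping with parameter gamma on state sqrt(a)|0> + sqrt(b)|1>:
alpha^2 = 0.17, beta^2 = 0.83
P(|0>) = alpha^2 + gamma * beta^2
= 0.17 + 0.22 * 0.83
= 0.17 + 0.1826
= 0.3526

0.3526


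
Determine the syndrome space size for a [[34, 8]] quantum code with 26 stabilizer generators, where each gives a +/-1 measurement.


Each stabilizer generator gives a binary (+1 or -1) measurement outcome.
With 26 independent generators:
Total syndromes = 2^26
= 67108864

67108864


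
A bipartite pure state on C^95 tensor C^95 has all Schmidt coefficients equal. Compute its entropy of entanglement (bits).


For a maximally entangled state in d x d:
S = log2(d) = log2(95)
= 6.5699

6.5699


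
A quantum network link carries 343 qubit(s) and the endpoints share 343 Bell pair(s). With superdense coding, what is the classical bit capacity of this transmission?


Superdense coding allows 2 classical bits per shared entangled pair.
343 pair(s) -> 2 * 343 = 686 classical bits

686


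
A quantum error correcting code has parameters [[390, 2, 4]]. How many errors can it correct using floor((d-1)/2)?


Code parameters: [[390, 2, 4]], distance d = 4.
Number of correctable errors = floor((d-1)/2)
= floor((4 - 1)/2)
= floor(3/2)
= 1

1


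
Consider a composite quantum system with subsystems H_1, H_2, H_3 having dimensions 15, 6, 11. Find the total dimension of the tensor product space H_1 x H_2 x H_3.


dim(H_1 x H_2 x H_3) = 15 * 6 * 11
= 90 * 11
= 990

990


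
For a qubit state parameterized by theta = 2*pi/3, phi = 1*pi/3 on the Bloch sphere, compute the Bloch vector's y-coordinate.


theta = 2.0944, phi = 1.0472
r_y = sin(theta)*sin(phi) = 0.8660 * 0.8660
r_y = 0.7500

0.7500


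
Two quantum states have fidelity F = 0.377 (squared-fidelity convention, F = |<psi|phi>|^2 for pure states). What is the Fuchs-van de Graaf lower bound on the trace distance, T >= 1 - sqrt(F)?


Fuchs-van de Graaf (squared-fidelity convention): 1 - sqrt(F) <= T <= sqrt(1 - F).
Lower bound: T >= 1 - sqrt(F)
sqrt(F) = sqrt(0.377) = 0.6140
T >= 1 - 0.6140
T >= 0.3860

0.3860


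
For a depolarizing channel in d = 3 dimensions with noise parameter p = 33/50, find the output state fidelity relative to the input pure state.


F = (1-p) + p/d
= (1 - 0.6600) + 0.6600/3
= 0.3400 + 0.2200
= 0.5600

0.5600


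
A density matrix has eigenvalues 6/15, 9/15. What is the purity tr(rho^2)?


tr(rho^2) = sum of eigenvalues squared
= (6/15)^2 + (9/15)^2
= (36 + 81) / 225
= 117/225
= 0.5200

0.5200


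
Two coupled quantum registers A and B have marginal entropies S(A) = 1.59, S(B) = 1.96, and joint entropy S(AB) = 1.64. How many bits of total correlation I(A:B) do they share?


I(A:B) = S(A) + S(B) - S(AB)
= 1.59 + 1.96 - 1.64
= 1.9100

1.9100


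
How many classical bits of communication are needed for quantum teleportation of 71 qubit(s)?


Quantum teleportation requires 2 classical bits per qubit teleported.
71 qubit(s) -> 2 * 71 = 142 classical bits

142


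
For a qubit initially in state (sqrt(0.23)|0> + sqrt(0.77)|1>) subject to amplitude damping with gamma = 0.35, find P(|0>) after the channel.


For amplitude damping with parameter gamma on state sqrt(a)|0> + sqrt(b)|1>:
alpha^2 = 0.23, beta^2 = 0.77
P(|0>) = alpha^2 + gamma * beta^2
= 0.23 + 0.35 * 0.77
= 0.23 + 0.2695
= 0.4995

0.4995


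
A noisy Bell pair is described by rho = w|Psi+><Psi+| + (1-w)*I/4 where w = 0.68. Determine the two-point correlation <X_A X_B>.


|Psi+> = (|01> + |10>)/sqrt(2)
For the pure Bell state, <X_A X_B> = +1 (Bell-state Pauli correlator).
The maximally-mixed part I/4 has tr(I/4 * P tensor P) = 0 for any traceless Pauli P.
So <X_A X_B>_rho = w * (+1) + (1 - w) * 0
= 0.68 * (+1)
= 0.6800

0.6800


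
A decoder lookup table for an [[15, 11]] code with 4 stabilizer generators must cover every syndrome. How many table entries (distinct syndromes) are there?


Each stabilizer generator gives a binary (+1 or -1) measurement outcome.
With 4 independent generators:
Total syndromes = 2^4
= 16

16


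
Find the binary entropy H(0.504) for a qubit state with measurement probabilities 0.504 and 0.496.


S = -p*log2(p) - (1-p)*log2(1-p)
p = 0.5040, 1-p = 0.4960
= -0.5040 * log2(0.5040) - 0.4960 * log2(0.4960)
= -(-0.4982) - (-0.5017)
= 1.0000

1.0000


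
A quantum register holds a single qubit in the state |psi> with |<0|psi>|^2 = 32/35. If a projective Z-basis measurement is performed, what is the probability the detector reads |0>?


|alpha|^2 = 32/35 = 0.9143
|beta|^2 = 1 - 32/35 = 3/35 = 0.0857
P(|0>) = |alpha|^2 = 0.9143

0.9143


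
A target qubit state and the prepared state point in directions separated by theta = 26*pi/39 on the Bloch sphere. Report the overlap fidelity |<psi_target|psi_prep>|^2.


For states separated by angle theta on Bloch sphere:
F = cos^2(theta/2)
theta = 26*pi/39 = 2.0944
theta/2 = 1.0472
cos(theta/2) = 0.5000
F = 0.2500

0.2500


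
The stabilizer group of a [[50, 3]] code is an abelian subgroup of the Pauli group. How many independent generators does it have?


For an [[n,k]] stabilizer code:
Number of stabilizer generators = n - k
= 50 - 3
= 47

47


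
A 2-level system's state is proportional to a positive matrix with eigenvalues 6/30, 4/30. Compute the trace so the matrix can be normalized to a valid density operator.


tr(M) = sum of eigenvalues
= 6/30 + 4/30
= 10/30
= 0.3333

0.3333


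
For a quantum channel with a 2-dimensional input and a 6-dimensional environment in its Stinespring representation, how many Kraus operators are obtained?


Tracing out the environment in an orthonormal basis {|i>_E} gives Kraus operators K_i = <i|_E U |0>_E.
Number of Kraus operators = dim(H_env) = d_env
= 6

6


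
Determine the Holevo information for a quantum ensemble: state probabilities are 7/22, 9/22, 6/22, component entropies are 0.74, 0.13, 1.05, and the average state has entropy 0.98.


chi = S(rho) - sum_i p_i * S(rho_i)
Weighted entropy = 7/22 * 0.74 + 9/22 * 0.13 + 6/22 * 1.05
= 0.5750
chi = 0.98 - 0.5750
= 0.4050

0.4050


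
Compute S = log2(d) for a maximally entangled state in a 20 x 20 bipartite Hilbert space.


For a maximally entangled state in d x d:
S = log2(d) = log2(20)
= 4.3219

4.3219


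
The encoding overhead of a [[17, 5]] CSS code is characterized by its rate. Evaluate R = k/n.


Code rate R = k/n
= 5/17
= 0.2941

0.2941


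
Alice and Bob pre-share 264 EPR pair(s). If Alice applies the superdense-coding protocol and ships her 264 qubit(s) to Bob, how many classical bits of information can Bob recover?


Superdense coding allows 2 classical bits per shared entangled pair.
264 pair(s) -> 2 * 264 = 528 classical bits

528


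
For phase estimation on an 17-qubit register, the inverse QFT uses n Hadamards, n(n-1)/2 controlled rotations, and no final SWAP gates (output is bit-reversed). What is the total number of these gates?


Hadamard gates: 17
Controlled rotations: n*(n-1)/2 = 17*16/2 = 136
SWAP gates: 0 (omitted)
Total = 17 + 136
= 153

153


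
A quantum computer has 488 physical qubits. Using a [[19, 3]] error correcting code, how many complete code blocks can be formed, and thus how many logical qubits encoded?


Each code block uses 19 physical qubits for 3 logical qubit(s).
Number of complete blocks = floor(488 / 19) = 25
Logical qubits = 25 * 3
= 75

75


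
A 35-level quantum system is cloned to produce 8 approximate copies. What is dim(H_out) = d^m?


Output space = H^(tensor 8) where dim(H) = 35
dim = 35^8
= 1225 (after 2 factors)
= 42875 (after 3 factors)
= 1500625 (after 4 factors)
= 52521875 (after 5 factors)
= 1838265625 (after 6 factors)
= 64339296875 (after 7 factors)
= 2251875390625 (after 8 factors)
= 2251875390625

2251875390625


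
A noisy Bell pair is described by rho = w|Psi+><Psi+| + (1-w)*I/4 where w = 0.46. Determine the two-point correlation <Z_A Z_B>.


|Psi+> = (|01> + |10>)/sqrt(2)
For the pure Bell state, <Z_A Z_B> = -1 (Bell-state Pauli correlator).
The maximally-mixed part I/4 has tr(I/4 * P tensor P) = 0 for any traceless Pauli P.
So <Z_A Z_B>_rho = w * (-1) + (1 - w) * 0
= 0.46 * (-1)
= -0.4600

-0.4600


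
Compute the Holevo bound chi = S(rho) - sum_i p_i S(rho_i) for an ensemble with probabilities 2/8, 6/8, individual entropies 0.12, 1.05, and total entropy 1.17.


chi = S(rho) - sum_i p_i * S(rho_i)
Weighted entropy = 2/8 * 0.12 + 6/8 * 1.05
= 0.8175
chi = 1.17 - 0.8175
= 0.3525

0.3525


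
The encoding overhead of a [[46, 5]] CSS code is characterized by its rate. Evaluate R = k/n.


Code rate R = k/n
= 5/46
= 0.1087

0.1087


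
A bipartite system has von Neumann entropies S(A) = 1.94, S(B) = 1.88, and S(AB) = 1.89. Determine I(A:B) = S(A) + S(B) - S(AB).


I(A:B) = S(A) + S(B) - S(AB)
= 1.94 + 1.88 - 1.89
= 1.9300

1.9300


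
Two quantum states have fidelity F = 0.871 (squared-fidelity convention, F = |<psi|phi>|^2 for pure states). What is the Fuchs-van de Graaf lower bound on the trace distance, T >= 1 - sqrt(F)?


Fuchs-van de Graaf (squared-fidelity convention): 1 - sqrt(F) <= T <= sqrt(1 - F).
Lower bound: T >= 1 - sqrt(F)
sqrt(F) = sqrt(0.871) = 0.9333
T >= 1 - 0.9333
T >= 0.0667

0.0667


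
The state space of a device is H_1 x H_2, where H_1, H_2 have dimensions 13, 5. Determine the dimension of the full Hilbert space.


dim(H_1 x H_2) = 13 * 5
= 65

65


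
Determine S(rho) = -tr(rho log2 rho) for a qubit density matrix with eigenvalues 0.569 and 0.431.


S = -p*log2(p) - (1-p)*log2(1-p)
p = 0.5690, 1-p = 0.4310
= -0.5690 * log2(0.5690) - 0.4310 * log2(0.4310)
= -(-0.4629) - (-0.5233)
= 0.9862

0.9862


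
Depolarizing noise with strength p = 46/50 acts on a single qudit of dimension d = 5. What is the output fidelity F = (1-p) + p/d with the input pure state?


F = (1-p) + p/d
= (1 - 0.9200) + 0.9200/5
= 0.0800 + 0.1840
= 0.2640

0.2640


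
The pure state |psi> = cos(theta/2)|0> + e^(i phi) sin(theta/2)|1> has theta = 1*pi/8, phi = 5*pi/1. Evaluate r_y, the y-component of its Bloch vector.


theta = 0.3927, phi = 15.7080
r_y = sin(theta)*sin(phi) = 0.3827 * 0.0000
r_y = 0.0000

0.0000


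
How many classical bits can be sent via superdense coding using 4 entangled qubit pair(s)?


Superdense coding allows 2 classical bits per shared entangled pair.
4 pair(s) -> 2 * 4 = 8 classical bits

8


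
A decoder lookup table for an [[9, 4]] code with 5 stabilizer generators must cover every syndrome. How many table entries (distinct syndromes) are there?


Each stabilizer generator gives a binary (+1 or -1) measurement outcome.
With 5 independent generators:
Total syndromes = 2^5
= 32

32


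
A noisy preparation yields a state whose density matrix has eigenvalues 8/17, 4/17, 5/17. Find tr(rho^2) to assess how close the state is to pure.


tr(rho^2) = sum of eigenvalues squared
= (8/17)^2 + (4/17)^2 + (5/17)^2
= (64 + 16 + 25) / 289
= 105/289
= 0.3633

0.3633


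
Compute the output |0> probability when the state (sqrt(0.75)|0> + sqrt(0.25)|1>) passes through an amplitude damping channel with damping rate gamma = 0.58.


For amplitude damping with parameter gamma on state sqrt(a)|0> + sqrt(b)|1>:
alpha^2 = 0.75, beta^2 = 0.25
P(|0>) = alpha^2 + gamma * beta^2
= 0.75 + 0.58 * 0.25
= 0.75 + 0.1450
= 0.8950

0.8950


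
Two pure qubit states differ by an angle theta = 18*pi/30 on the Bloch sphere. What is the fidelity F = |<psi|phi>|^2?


For states separated by angle theta on Bloch sphere:
F = cos^2(theta/2)
theta = 18*pi/30 = 1.8850
theta/2 = 0.9425
cos(theta/2) = 0.5878
F = 0.3455

0.3455


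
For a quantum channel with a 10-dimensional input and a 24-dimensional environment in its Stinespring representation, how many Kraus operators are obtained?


Tracing out the environment in an orthonormal basis {|i>_E} gives Kraus operators K_i = <i|_E U |0>_E.
Number of Kraus operators = dim(H_env) = d_env
= 24

24


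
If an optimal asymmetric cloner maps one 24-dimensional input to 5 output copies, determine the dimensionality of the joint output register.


Output space = H^(tensor 5) where dim(H) = 24
dim = 24^5
= 576 (after 2 factors)
= 13824 (after 3 factors)
= 331776 (after 4 factors)
= 7962624 (after 5 factors)
= 7962624

7962624


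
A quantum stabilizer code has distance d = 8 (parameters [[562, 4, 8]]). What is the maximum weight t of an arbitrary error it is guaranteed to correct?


Code parameters: [[562, 4, 8]], distance d = 8.
Number of correctable errors = floor((d-1)/2)
= floor((8 - 1)/2)
= floor(7/2)
= 3

3


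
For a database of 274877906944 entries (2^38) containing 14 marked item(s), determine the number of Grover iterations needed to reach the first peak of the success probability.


After j Grover iterations the success probability is P(j) = sin^2((2j+1)*theta), where sin(theta) = sqrt(k/N).
N = 2^38 = 274877906944, k = 14
sin(theta) = sqrt(k/N) = 7.136645101e-06
theta = arcsin(sqrt(k/N)) = 7.136645101e-06 rad
P(j) reaches its first maximum when (2j+1)*theta is as close as possible to pi/2, i.e. j = round(pi/(4*theta) - 1/2).
pi/(4*theta) - 1/2 = 110050.9531
(For comparison, the common estimate pi/4 * sqrt(N/k) = 110051.4531; the exact maximiser is used here.)
Optimal iterations = 110051

110051


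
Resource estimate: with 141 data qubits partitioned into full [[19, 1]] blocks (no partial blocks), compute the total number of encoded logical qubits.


Each code block uses 19 physical qubits for 1 logical qubit(s).
Number of complete blocks = floor(141 / 19) = 7
Logical qubits = 7 * 1
= 7

7


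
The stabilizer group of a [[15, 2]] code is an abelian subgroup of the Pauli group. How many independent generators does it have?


For an [[n,k]] stabilizer code:
Number of stabilizer generators = n - k
= 15 - 2
= 13

13


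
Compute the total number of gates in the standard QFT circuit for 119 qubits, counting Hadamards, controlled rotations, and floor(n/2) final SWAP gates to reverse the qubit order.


Hadamard gates: 119
Controlled rotations: n*(n-1)/2 = 119*118/2 = 7021
SWAP gates: floor(n/2) = floor(119/2) = 59
Total = 119 + 7021 + 59
= 7199

7199


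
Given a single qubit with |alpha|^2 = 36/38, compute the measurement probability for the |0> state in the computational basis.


|alpha|^2 = 36/38 = 0.9474
|beta|^2 = 1 - 36/38 = 2/38 = 0.0526
P(|0>) = |alpha|^2 = 0.9474

0.9474


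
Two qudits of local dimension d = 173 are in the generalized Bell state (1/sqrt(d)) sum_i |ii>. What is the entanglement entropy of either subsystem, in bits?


For a maximally entangled state in d x d:
S = log2(d) = log2(173)
= 7.4346

7.4346


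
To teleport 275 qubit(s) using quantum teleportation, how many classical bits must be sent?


Quantum teleportation requires 2 classical bits per qubit teleported.
275 qubit(s) -> 2 * 275 = 550 classical bits

550


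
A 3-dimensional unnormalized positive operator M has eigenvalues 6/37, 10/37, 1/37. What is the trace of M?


tr(M) = sum of eigenvalues
= 6/37 + 10/37 + 1/37
= 17/37
= 0.4595

0.4595


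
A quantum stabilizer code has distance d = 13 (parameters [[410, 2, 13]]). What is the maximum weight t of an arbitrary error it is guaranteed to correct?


Code parameters: [[410, 2, 13]], distance d = 13.
Number of correctable errors = floor((d-1)/2)
= floor((13 - 1)/2)
= floor(12/2)
= 6

6


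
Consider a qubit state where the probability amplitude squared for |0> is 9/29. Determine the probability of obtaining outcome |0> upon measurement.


|alpha|^2 = 9/29 = 0.3103
|beta|^2 = 1 - 9/29 = 20/29 = 0.6897
P(|0>) = |alpha|^2 = 0.3103

0.3103


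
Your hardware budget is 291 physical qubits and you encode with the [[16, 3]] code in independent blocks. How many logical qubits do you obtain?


Each code block uses 16 physical qubits for 3 logical qubit(s).
Number of complete blocks = floor(291 / 16) = 18
Logical qubits = 18 * 3
= 54

54


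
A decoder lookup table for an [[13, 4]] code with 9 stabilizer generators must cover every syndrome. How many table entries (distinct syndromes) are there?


Each stabilizer generator gives a binary (+1 or -1) measurement outcome.
With 9 independent generators:
Total syndromes = 2^9
= 512

512


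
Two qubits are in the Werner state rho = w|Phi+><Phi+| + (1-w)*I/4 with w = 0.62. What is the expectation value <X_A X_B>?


|Phi+> = (|00> + |11>)/sqrt(2)
For the pure Bell state, <X_A X_B> = +1 (Bell-state Pauli correlator).
The maximally-mixed part I/4 has tr(I/4 * P tensor P) = 0 for any traceless Pauli P.
So <X_A X_B>_rho = w * (+1) + (1 - w) * 0
= 0.62 * (+1)
= 0.6200

0.6200


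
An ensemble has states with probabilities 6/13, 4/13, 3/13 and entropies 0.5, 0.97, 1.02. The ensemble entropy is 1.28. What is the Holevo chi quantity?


chi = S(rho) - sum_i p_i * S(rho_i)
Weighted entropy = 6/13 * 0.5 + 4/13 * 0.97 + 3/13 * 1.02
= 0.7646
chi = 1.28 - 0.7646
= 0.5154

0.5154


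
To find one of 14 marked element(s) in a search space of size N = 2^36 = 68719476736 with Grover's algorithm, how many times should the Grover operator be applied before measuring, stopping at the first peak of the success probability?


After j Grover iterations the success probability is P(j) = sin^2((2j+1)*theta), where sin(theta) = sqrt(k/N).
N = 2^36 = 68719476736, k = 14
sin(theta) = sqrt(k/N) = 1.42732902e-05
theta = arcsin(sqrt(k/N)) = 1.42732902e-05 rad
P(j) reaches its first maximum when (2j+1)*theta is as close as possible to pi/2, i.e. j = round(pi/(4*theta) - 1/2).
pi/(4*theta) - 1/2 = 55025.2265
(For comparison, the common estimate pi/4 * sqrt(N/k) = 55025.7265; the exact maximiser is used here.)
Optimal iterations = 55025

55025


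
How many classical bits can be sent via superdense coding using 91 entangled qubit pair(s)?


Superdense coding allows 2 classical bits per shared entangled pair.
91 pair(s) -> 2 * 91 = 182 classical bits

182


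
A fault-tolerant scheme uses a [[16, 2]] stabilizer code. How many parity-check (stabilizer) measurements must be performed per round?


For an [[n,k]] stabilizer code:
Number of stabilizer generators = n - k
= 16 - 2
= 14

14


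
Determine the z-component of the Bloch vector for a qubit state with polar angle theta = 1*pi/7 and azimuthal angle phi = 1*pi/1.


theta = 0.4488, phi = 3.1416
r_z = cos(theta) = 0.9010

0.9010


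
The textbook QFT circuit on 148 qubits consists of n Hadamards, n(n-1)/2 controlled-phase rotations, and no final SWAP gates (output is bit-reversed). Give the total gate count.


Hadamard gates: 148
Controlled rotations: n*(n-1)/2 = 148*147/2 = 10878
SWAP gates: 0 (omitted)
Total = 148 + 10878
= 11026

11026


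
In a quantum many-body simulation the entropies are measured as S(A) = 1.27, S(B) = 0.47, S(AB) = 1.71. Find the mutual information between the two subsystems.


I(A:B) = S(A) + S(B) - S(AB)
= 1.27 + 0.47 - 1.71
= 0.0300

0.0300


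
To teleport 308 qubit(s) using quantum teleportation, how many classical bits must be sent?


Quantum teleportation requires 2 classical bits per qubit teleported.
308 qubit(s) -> 2 * 308 = 616 classical bits

616


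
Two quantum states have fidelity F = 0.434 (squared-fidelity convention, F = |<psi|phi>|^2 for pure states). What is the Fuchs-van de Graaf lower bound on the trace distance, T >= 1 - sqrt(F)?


Fuchs-van de Graaf (squared-fidelity convention): 1 - sqrt(F) <= T <= sqrt(1 - F).
Lower bound: T >= 1 - sqrt(F)
sqrt(F) = sqrt(0.434) = 0.6588
T >= 1 - 0.6588
T >= 0.3412

0.3412


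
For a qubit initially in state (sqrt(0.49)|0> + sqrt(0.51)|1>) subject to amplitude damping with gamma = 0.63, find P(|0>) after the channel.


For amplitude damping with parameter gamma on state sqrt(a)|0> + sqrt(b)|1>:
alpha^2 = 0.49, beta^2 = 0.51
P(|0>) = alpha^2 + gamma * beta^2
= 0.49 + 0.63 * 0.51
= 0.49 + 0.3213
= 0.8113

0.8113


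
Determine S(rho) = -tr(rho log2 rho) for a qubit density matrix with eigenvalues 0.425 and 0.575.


S = -p*log2(p) - (1-p)*log2(1-p)
p = 0.4250, 1-p = 0.5750
= -0.4250 * log2(0.4250) - 0.5750 * log2(0.5750)
= -(-0.5246) - (-0.4591)
= 0.9837

0.9837
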